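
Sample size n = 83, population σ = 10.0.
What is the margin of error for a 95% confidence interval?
Margin of error = 2.15

Margin of error = z* · σ/√n
= 1.960 · 10.0/√83
= 1.960 · 10.0/9.1104
= 2.15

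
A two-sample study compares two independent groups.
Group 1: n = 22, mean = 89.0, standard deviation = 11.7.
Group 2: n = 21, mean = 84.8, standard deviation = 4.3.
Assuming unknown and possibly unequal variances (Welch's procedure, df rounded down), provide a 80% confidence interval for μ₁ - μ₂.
(0.70, 7.70)

Difference: x̄₁ - x̄₂ = 4.20
SE = √(s₁²/n₁ + s₂²/n₂) = √(11.7²/22 + 4.3²/21) = 2.6651
df = 26.80 → 26 (Welch–Satterthwaite, rounded down)
t* = 1.315

CI: 4.20 ± 1.315 · 2.6651 = 4.20 ± 3.50 = (0.70, 7.70)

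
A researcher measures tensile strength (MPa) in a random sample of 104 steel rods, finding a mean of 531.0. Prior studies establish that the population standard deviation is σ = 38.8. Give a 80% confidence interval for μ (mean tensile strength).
(526.12, 535.88)

z-interval (σ known):
z* = 1.282 for 80% confidence

Margin of error = z* · σ/√n = 1.282 · 38.8/√104 = 4.88

CI: (531.0 - 4.88, 531.0 + 4.88) = (526.12, 535.88)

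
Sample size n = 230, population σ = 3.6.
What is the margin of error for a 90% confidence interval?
Margin of error = 0.39

Margin of error = z* · σ/√n
= 1.645 · 3.6/√230
= 1.645 · 3.6/15.1658
= 0.39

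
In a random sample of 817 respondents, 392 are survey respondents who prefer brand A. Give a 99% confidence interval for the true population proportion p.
(0.435, 0.525)

Proportion CI:
p̂ = 392/817 = 0.47980
SE = √(p̂(1-p̂)/n) = √(0.47980 · 0.52020 / 817) = 0.01748

z* = 2.576
Margin = z* · SE = 2.576 · 0.01748 = 0.0450

CI: 0.47980 ± 0.0450 = (0.435, 0.525)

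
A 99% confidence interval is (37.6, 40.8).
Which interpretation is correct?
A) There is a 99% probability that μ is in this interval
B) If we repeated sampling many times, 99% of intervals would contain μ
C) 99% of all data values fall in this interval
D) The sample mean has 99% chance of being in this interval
B

A) Wrong — μ is fixed; the randomness lives in the interval, not in μ.
B) Correct — this is the frequentist long-run coverage interpretation.
C) Wrong — a CI is about the parameter μ, not individual data values.
D) Wrong — x̄ is observed and sits in the interval by construction.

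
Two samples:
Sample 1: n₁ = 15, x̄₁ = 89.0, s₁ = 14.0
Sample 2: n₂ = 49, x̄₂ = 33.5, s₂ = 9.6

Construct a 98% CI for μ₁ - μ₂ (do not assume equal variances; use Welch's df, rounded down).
(45.63, 65.37)

Difference: x̄₁ - x̄₂ = 55.50
SE = √(s₁²/n₁ + s₂²/n₂) = √(14.0²/15 + 9.6²/49) = 3.8662
df = 18.21 → 18 (Welch–Satterthwaite, rounded down)
t* = 2.552

CI: 55.50 ± 2.552 · 3.8662 = 55.50 ± 9.87 = (45.63, 65.37)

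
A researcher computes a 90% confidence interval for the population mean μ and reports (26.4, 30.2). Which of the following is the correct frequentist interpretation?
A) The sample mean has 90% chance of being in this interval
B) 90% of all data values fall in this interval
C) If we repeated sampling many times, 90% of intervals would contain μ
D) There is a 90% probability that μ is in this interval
C

A) Wrong — x̄ is observed and sits in the interval by construction.
B) Wrong — a CI is about the parameter μ, not individual data values.
C) Correct — this is the frequentist long-run coverage interpretation.
D) Wrong — μ is fixed; the randomness lives in the interval, not in μ.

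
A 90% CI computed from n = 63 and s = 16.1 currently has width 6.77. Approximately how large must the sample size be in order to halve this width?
n ≈ 252

CI width ∝ 1/√n
To reduce width by factor 2, need √n to grow by 2 → need 2² = 4 times as many samples.

Current: n = 63, width = 6.77
New: n = 252, width ≈ 3.35

Width reduced by factor of 6.77/3.35 = 2.02.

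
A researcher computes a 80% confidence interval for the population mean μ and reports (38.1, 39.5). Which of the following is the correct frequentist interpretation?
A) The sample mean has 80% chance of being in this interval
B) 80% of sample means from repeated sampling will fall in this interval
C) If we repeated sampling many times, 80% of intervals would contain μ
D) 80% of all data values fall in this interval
C

A) Wrong — x̄ is observed and sits in the interval by construction.
B) Wrong — coverage applies to intervals containing μ, not to future x̄ values.
C) Correct — this is the frequentist long-run coverage interpretation.
D) Wrong — a CI is about the parameter μ, not individual data values.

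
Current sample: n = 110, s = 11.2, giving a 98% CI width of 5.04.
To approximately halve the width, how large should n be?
n ≈ 440

CI width ∝ 1/√n
To reduce width by factor 2, need √n to grow by 2 → need 2² = 4 times as many samples.

Current: n = 110, width = 5.04
New: n = 440, width ≈ 2.49

Width reduced by factor of 5.04/2.49 = 2.02.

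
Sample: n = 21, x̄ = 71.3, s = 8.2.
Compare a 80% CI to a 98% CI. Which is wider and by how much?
98% CI is wider by 4.31

df = 20
80% CI: t* = 1.325, (68.93, 73.67), width = 2 · t* · s/√n = 4.74
98% CI: t* = 2.528, (66.78, 75.82), width = 2 · t* · s/√n = 9.05

The 98% CI is wider by 9.05 - 4.74 = 4.31.
Higher confidence requires a wider interval.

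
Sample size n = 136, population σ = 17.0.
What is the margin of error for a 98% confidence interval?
Margin of error = 3.39

Margin of error = z* · σ/√n
= 2.326 · 17.0/√136
= 2.326 · 17.0/11.6619
= 3.39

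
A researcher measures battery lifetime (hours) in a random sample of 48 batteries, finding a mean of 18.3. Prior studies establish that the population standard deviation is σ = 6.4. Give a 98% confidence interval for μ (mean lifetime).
(16.15, 20.45)

z-interval (σ known):
z* = 2.326 for 98% confidence

Margin of error = z* · σ/√n = 2.326 · 6.4/√48 = 2.15

CI: (18.3 - 2.15, 18.3 + 2.15) = (16.15, 20.45)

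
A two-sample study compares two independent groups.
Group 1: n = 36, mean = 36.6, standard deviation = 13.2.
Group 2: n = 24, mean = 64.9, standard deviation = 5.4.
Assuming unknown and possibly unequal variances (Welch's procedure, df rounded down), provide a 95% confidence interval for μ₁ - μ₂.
(-33.25, -23.35)

Difference: x̄₁ - x̄₂ = -28.30
SE = √(s₁²/n₁ + s₂²/n₂) = √(13.2²/36 + 5.4²/24) = 2.4607
df = 49.98 → 49 (Welch–Satterthwaite, rounded down)
t* = 2.010

CI: -28.30 ± 2.010 · 2.4607 = -28.30 ± 4.95 = (-33.25, -23.35)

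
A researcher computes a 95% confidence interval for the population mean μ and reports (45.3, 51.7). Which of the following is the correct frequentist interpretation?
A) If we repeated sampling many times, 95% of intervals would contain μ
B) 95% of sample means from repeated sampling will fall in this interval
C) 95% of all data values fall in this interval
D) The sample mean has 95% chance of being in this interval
A

A) Correct — this is the frequentist long-run coverage interpretation.
B) Wrong — coverage applies to intervals containing μ, not to future x̄ values.
C) Wrong — a CI is about the parameter μ, not individual data values.
D) Wrong — x̄ is observed and sits in the interval by construction.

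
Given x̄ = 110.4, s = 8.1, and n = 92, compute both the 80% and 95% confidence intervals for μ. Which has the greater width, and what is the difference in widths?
95% CI is wider by 1.17

df = 91
80% CI: t* = 1.291, (109.31, 111.49), width = 2 · t* · s/√n = 2.18
95% CI: t* = 1.986, (108.72, 112.08), width = 2 · t* · s/√n = 3.35

The 95% CI is wider by 3.35 - 2.18 = 1.17.
Higher confidence requires a wider interval.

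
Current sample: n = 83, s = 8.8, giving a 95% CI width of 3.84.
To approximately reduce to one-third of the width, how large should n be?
n ≈ 747

CI width ∝ 1/√n
To reduce width by factor 3, need √n to grow by 3 → need 3² = 9 times as many samples.

Current: n = 83, width = 3.84
New: n = 747, width ≈ 1.26

Width reduced by factor of 3.84/1.26 = 3.05.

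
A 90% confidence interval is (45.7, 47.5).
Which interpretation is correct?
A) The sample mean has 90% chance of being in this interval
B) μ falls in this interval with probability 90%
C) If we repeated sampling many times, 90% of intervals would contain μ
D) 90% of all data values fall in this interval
C

A) Wrong — x̄ is observed and sits in the interval by construction.
B) Wrong — μ is fixed; the randomness lives in the interval, not in μ.
C) Correct — this is the frequentist long-run coverage interpretation.
D) Wrong — a CI is about the parameter μ, not individual data values.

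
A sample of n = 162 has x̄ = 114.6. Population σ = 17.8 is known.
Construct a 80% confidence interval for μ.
(112.81, 116.39)

z-interval (σ known):
z* = 1.282 for 80% confidence

Margin of error = z* · σ/√n = 1.282 · 17.8/√162 = 1.79

CI: (114.6 - 1.79, 114.6 + 1.79) = (112.81, 116.39)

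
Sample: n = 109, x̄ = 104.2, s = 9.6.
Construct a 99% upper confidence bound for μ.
μ ≤ 106.37

Upper bound (one-sided):
t* = 2.361 (one-sided for 99%)
Upper bound = x̄ + t* · s/√n = 104.2 + 2.361 · 9.6/√109 = 106.37

We are 99% confident that μ ≤ 106.37.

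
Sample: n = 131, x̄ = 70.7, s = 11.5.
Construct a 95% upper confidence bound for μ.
μ ≤ 72.36

Upper bound (one-sided):
t* = 1.657 (one-sided for 95%)
Upper bound = x̄ + t* · s/√n = 70.7 + 1.657 · 11.5/√131 = 72.36

We are 95% confident that μ ≤ 72.36.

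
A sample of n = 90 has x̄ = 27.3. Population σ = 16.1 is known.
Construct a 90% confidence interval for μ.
(24.51, 30.09)

z-interval (σ known):
z* = 1.645 for 90% confidence

Margin of error = z* · σ/√n = 1.645 · 16.1/√90 = 2.79

CI: (27.3 - 2.79, 27.3 + 2.79) = (24.51, 30.09)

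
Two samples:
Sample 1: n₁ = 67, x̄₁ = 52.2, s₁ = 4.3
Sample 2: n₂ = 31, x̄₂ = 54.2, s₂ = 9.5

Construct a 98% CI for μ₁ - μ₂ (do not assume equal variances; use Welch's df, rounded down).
(-6.35, 2.35)

Difference: x̄₁ - x̄₂ = -2.00
SE = √(s₁²/n₁ + s₂²/n₂) = √(4.3²/67 + 9.5²/31) = 1.7853
df = 35.81 → 35 (Welch–Satterthwaite, rounded down)
t* = 2.438

CI: -2.00 ± 2.438 · 1.7853 = -2.00 ± 4.35 = (-6.35, 2.35)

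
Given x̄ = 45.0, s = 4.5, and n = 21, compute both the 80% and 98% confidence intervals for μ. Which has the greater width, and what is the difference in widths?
98% CI is wider by 2.36

df = 20
80% CI: t* = 1.325, (43.70, 46.30), width = 2 · t* · s/√n = 2.60
98% CI: t* = 2.528, (42.52, 47.48), width = 2 · t* · s/√n = 4.96

The 98% CI is wider by 4.96 - 2.60 = 2.36.
Higher confidence requires a wider interval.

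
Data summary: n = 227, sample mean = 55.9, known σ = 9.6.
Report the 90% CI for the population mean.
(54.85, 56.95)

z-interval (σ known):
z* = 1.645 for 90% confidence

Margin of error = z* · σ/√n = 1.645 · 9.6/√227 = 1.05

CI: (55.9 - 1.05, 55.9 + 1.05) = (54.85, 56.95)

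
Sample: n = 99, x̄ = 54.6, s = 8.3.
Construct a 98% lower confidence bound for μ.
μ ≥ 52.86

Lower bound (one-sided):
t* = 2.081 (one-sided for 98%)
Lower bound = x̄ - t* · s/√n = 54.6 - 2.081 · 8.3/√99 = 52.86

We are 98% confident that μ ≥ 52.86.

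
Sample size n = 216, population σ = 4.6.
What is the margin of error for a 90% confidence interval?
Margin of error = 0.51

Margin of error = z* · σ/√n
= 1.645 · 4.6/√216
= 1.645 · 4.6/14.6969
= 0.51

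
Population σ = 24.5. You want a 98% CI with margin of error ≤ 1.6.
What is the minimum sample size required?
n ≥ 1269

For margin E ≤ 1.6:
n ≥ (z* · σ / E)²
n ≥ (2.326 · 24.5 / 1.6)²
n ≥ 1268.56

Minimum n = 1269 (rounding up)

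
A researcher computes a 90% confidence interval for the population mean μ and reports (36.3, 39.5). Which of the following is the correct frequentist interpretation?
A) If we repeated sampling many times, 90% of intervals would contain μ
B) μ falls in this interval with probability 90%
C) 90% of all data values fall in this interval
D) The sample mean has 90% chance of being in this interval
A

A) Correct — this is the frequentist long-run coverage interpretation.
B) Wrong — μ is fixed; the randomness lives in the interval, not in μ.
C) Wrong — a CI is about the parameter μ, not individual data values.
D) Wrong — x̄ is observed and sits in the interval by construction.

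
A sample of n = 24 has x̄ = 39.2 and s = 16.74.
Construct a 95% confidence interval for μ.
(32.13, 46.27)

t-interval (σ unknown):
df = n - 1 = 23
t* = 2.069 for 95% confidence

Margin of error = t* · s/√n = 2.069 · 16.74/√24 = 7.07

CI: (32.13, 46.27)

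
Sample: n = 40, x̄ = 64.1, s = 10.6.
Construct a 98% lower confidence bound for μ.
μ ≥ 60.54

Lower bound (one-sided):
t* = 2.125 (one-sided for 98%)
Lower bound = x̄ - t* · s/√n = 64.1 - 2.125 · 10.6/√40 = 60.54

We are 98% confident that μ ≥ 60.54.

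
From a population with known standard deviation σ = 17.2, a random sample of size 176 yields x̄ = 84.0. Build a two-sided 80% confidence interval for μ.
(82.34, 85.66)

z-interval (σ known):
z* = 1.282 for 80% confidence

Margin of error = z* · σ/√n = 1.282 · 17.2/√176 = 1.66

CI: (84.0 - 1.66, 84.0 + 1.66) = (82.34, 85.66)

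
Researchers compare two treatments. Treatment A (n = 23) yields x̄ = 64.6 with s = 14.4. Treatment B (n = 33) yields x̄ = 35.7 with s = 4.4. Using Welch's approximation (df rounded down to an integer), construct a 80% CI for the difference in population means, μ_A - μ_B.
(24.82, 32.98)

Difference: x̄₁ - x̄₂ = 28.90
SE = √(s₁²/n₁ + s₂²/n₂) = √(14.4²/23 + 4.4²/33) = 3.0988
df = 24.88 → 24 (Welch–Satterthwaite, rounded down)
t* = 1.318

CI: 28.90 ± 1.318 · 3.0988 = 28.90 ± 4.08 = (24.82, 32.98)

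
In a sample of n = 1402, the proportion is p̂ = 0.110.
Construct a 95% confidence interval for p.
(0.094, 0.126)

Proportion CI:
SE = √(p̂(1-p̂)/n) = √(0.110 · 0.890 / 1402) = 0.00836

z* = 1.960
Margin = z* · SE = 1.960 · 0.00836 = 0.0164

CI: 0.110 ± 0.0164 = (0.094, 0.126)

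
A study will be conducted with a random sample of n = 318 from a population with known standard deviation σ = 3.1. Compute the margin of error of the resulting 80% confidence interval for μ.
Margin of error = 0.22

Margin of error = z* · σ/√n
= 1.282 · 3.1/√318
= 1.282 · 3.1/17.8326
= 0.22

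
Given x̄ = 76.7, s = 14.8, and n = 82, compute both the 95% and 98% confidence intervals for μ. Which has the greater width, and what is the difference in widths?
98% CI is wider by 1.26

df = 81
95% CI: t* = 1.990, (73.45, 79.95), width = 2 · t* · s/√n = 6.50
98% CI: t* = 2.373, (72.82, 80.58), width = 2 · t* · s/√n = 7.76

The 98% CI is wider by 7.76 - 6.50 = 1.26.
Higher confidence requires a wider interval.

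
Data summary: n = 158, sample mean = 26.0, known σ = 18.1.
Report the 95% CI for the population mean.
(23.18, 28.82)

z-interval (σ known):
z* = 1.960 for 95% confidence

Margin of error = z* · σ/√n = 1.960 · 18.1/√158 = 2.82

CI: (26.0 - 2.82, 26.0 + 2.82) = (23.18, 28.82)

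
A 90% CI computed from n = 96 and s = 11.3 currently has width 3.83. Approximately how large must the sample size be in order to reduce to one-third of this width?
n ≈ 864

CI width ∝ 1/√n
To reduce width by factor 3, need √n to grow by 3 → need 3² = 9 times as many samples.

Current: n = 96, width = 3.83
New: n = 864, width ≈ 1.27

Width reduced by factor of 3.83/1.27 = 3.02.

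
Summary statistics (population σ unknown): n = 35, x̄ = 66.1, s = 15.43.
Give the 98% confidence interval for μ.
(59.73, 72.47)

t-interval (σ unknown):
df = n - 1 = 34
t* = 2.441 for 98% confidence

Margin of error = t* · s/√n = 2.441 · 15.43/√35 = 6.37

CI: (59.73, 72.47)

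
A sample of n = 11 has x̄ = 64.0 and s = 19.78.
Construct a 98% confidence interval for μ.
(47.52, 80.48)

t-interval (σ unknown):
df = n - 1 = 10
t* = 2.764 for 98% confidence

Margin of error = t* · s/√n = 2.764 · 19.78/√11 = 16.48

CI: (47.52, 80.48)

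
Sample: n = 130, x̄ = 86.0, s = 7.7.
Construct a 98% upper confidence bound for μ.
μ ≤ 87.40

Upper bound (one-sided):
t* = 2.075 (one-sided for 98%)
Upper bound = x̄ + t* · s/√n = 86.0 + 2.075 · 7.7/√130 = 87.40

We are 98% confident that μ ≤ 87.40.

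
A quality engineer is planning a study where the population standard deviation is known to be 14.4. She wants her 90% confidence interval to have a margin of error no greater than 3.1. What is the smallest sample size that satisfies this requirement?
n ≥ 59

For margin E ≤ 3.1:
n ≥ (z* · σ / E)²
n ≥ (1.645 · 14.4 / 3.1)²
n ≥ 58.39

Minimum n = 59 (rounding up)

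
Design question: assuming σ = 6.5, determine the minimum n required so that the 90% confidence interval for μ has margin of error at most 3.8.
n ≥ 8

For margin E ≤ 3.8:
n ≥ (z* · σ / E)²
n ≥ (1.645 · 6.5 / 3.8)²
n ≥ 7.92

Minimum n = 8 (rounding up)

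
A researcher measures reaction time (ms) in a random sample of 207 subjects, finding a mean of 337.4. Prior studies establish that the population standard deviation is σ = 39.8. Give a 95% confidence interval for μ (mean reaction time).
(331.98, 342.82)

z-interval (σ known):
z* = 1.960 for 95% confidence

Margin of error = z* · σ/√n = 1.960 · 39.8/√207 = 5.42

CI: (337.4 - 5.42, 337.4 + 5.42) = (331.98, 342.82)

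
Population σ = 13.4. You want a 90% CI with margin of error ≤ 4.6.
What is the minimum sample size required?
n ≥ 23

For margin E ≤ 4.6:
n ≥ (z* · σ / E)²
n ≥ (1.645 · 13.4 / 4.6)²
n ≥ 22.96

Minimum n = 23 (rounding up)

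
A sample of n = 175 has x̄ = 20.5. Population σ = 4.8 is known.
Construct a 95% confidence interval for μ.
(19.79, 21.21)

z-interval (σ known):
z* = 1.960 for 95% confidence

Margin of error = z* · σ/√n = 1.960 · 4.8/√175 = 0.71

CI: (20.5 - 0.71, 20.5 + 0.71) = (19.79, 21.21)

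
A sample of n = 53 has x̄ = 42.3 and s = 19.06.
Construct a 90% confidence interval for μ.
(37.91, 46.69)

t-interval (σ unknown):
df = n - 1 = 52
t* = 1.675 for 90% confidence

Margin of error = t* · s/√n = 1.675 · 19.06/√53 = 4.39

CI: (37.91, 46.69)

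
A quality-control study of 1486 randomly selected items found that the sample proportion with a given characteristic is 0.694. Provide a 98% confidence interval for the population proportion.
(0.666, 0.722)

Proportion CI:
SE = √(p̂(1-p̂)/n) = √(0.694 · 0.306 / 1486) = 0.01195

z* = 2.326
Margin = z* · SE = 2.326 · 0.01195 = 0.0278

CI: 0.694 ± 0.0278 = (0.666, 0.722)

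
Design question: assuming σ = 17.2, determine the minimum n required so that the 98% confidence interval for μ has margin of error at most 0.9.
n ≥ 1977

For margin E ≤ 0.9:
n ≥ (z* · σ / E)²
n ≥ (2.326 · 17.2 / 0.9)²
n ≥ 1976.02

Minimum n = 1977 (rounding up)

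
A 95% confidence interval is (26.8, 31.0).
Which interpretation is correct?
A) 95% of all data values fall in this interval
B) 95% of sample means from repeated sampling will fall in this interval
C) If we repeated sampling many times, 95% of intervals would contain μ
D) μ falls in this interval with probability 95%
C

A) Wrong — a CI is about the parameter μ, not individual data values.
B) Wrong — coverage applies to intervals containing μ, not to future x̄ values.
C) Correct — this is the frequentist long-run coverage interpretation.
D) Wrong — μ is fixed; the randomness lives in the interval, not in μ.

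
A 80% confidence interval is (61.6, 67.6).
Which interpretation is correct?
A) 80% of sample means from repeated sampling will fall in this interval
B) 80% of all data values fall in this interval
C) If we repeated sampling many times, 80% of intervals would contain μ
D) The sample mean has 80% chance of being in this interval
C

A) Wrong — coverage applies to intervals containing μ, not to future x̄ values.
B) Wrong — a CI is about the parameter μ, not individual data values.
C) Correct — this is the frequentist long-run coverage interpretation.
D) Wrong — x̄ is observed and sits in the interval by construction.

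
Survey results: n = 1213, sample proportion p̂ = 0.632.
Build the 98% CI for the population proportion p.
(0.600, 0.664)

Proportion CI:
SE = √(p̂(1-p̂)/n) = √(0.632 · 0.368 / 1213) = 0.01385

z* = 2.326
Margin = z* · SE = 2.326 · 0.01385 = 0.0322

CI: 0.632 ± 0.0322 = (0.600, 0.664)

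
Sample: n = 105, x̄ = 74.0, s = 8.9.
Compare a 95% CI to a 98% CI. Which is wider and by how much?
98% CI is wider by 0.66

df = 104
95% CI: t* = 1.983, (72.28, 75.72), width = 2 · t* · s/√n = 3.44
98% CI: t* = 2.363, (71.95, 76.05), width = 2 · t* · s/√n = 4.10

The 98% CI is wider by 4.10 - 3.44 = 0.66.
Higher confidence requires a wider interval.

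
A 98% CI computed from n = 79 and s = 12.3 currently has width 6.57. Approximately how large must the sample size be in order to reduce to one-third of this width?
n ≈ 711

CI width ∝ 1/√n
To reduce width by factor 3, need √n to grow by 3 → need 3² = 9 times as many samples.

Current: n = 79, width = 6.57
New: n = 711, width ≈ 2.15

Width reduced by factor of 6.57/2.15 = 3.06.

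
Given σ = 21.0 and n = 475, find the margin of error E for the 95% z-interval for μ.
Margin of error = 1.89

Margin of error = z* · σ/√n
= 1.960 · 21.0/√475
= 1.960 · 21.0/21.7945
= 1.89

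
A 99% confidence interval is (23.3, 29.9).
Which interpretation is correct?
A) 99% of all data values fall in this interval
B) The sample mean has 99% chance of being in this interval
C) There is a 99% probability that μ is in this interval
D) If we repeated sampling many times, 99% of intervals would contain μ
D

A) Wrong — a CI is about the parameter μ, not individual data values.
B) Wrong — x̄ is observed and sits in the interval by construction.
C) Wrong — μ is fixed; the randomness lives in the interval, not in μ.
D) Correct — this is the frequentist long-run coverage interpretation.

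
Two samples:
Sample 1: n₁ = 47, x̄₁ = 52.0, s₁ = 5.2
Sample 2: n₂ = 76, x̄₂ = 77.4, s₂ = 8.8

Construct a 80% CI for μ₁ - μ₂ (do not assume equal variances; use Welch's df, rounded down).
(-27.03, -23.77)

Difference: x̄₁ - x̄₂ = -25.40
SE = √(s₁²/n₁ + s₂²/n₂) = √(5.2²/47 + 8.8²/76) = 1.2626
df = 120.81 → 120 (Welch–Satterthwaite, rounded down)
t* = 1.289

CI: -25.40 ± 1.289 · 1.2626 = -25.40 ± 1.63 = (-27.03, -23.77)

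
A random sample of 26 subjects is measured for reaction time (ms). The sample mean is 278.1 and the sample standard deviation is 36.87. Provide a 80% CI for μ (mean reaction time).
(268.58, 287.62)

t-interval (σ unknown):
df = n - 1 = 25
t* = 1.316 for 80% confidence

Margin of error = t* · s/√n = 1.316 · 36.87/√26 = 9.52

CI: (268.58, 287.62)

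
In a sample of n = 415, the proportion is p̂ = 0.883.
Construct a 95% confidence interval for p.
(0.852, 0.914)

Proportion CI:
SE = √(p̂(1-p̂)/n) = √(0.883 · 0.117 / 415) = 0.01578

z* = 1.960
Margin = z* · SE = 1.960 · 0.01578 = 0.0309

CI: 0.883 ± 0.0309 = (0.852, 0.914)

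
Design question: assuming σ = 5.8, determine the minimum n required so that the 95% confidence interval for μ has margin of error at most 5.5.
n ≥ 5

For margin E ≤ 5.5:
n ≥ (z* · σ / E)²
n ≥ (1.960 · 5.8 / 5.5)²
n ≥ 4.27

Minimum n = 5 (rounding up)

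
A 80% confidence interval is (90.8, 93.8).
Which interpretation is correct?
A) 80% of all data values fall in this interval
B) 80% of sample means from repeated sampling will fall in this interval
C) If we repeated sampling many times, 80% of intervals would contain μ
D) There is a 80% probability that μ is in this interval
C

A) Wrong — a CI is about the parameter μ, not individual data values.
B) Wrong — coverage applies to intervals containing μ, not to future x̄ values.
C) Correct — this is the frequentist long-run coverage interpretation.
D) Wrong — μ is fixed; the randomness lives in the interval, not in μ.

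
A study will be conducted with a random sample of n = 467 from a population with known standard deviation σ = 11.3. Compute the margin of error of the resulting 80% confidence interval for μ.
Margin of error = 0.67

Margin of error = z* · σ/√n
= 1.282 · 11.3/√467
= 1.282 · 11.3/21.6102
= 0.67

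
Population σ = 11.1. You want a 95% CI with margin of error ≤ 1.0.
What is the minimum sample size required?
n ≥ 474

For margin E ≤ 1.0:
n ≥ (z* · σ / E)²
n ≥ (1.960 · 11.1 / 1.0)²
n ≥ 473.32

Minimum n = 474 (rounding up)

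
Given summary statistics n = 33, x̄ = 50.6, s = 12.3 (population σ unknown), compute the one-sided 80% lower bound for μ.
μ ≥ 48.77

Lower bound (one-sided):
t* = 0.853 (one-sided for 80%)
Lower bound = x̄ - t* · s/√n = 50.6 - 0.853 · 12.3/√33 = 48.77

We are 80% confident that μ ≥ 48.77.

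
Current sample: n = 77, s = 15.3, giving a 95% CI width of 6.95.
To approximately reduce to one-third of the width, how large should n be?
n ≈ 693

CI width ∝ 1/√n
To reduce width by factor 3, need √n to grow by 3 → need 3² = 9 times as many samples.

Current: n = 77, width = 6.95
New: n = 693, width ≈ 2.28

Width reduced by factor of 6.95/2.28 = 3.05.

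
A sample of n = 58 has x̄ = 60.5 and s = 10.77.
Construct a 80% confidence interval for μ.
(58.67, 62.33)

t-interval (σ unknown):
df = n - 1 = 57
t* = 1.297 for 80% confidence

Margin of error = t* · s/√n = 1.297 · 10.77/√58 = 1.83

CI: (58.67, 62.33)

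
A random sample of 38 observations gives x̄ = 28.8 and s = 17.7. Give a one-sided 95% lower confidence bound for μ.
μ ≥ 23.96

Lower bound (one-sided):
t* = 1.687 (one-sided for 95%)
Lower bound = x̄ - t* · s/√n = 28.8 - 1.687 · 17.7/√38 = 23.96

We are 95% confident that μ ≥ 23.96.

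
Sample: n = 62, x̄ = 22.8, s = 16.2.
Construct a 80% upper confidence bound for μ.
μ ≤ 24.54

Upper bound (one-sided):
t* = 0.848 (one-sided for 80%)
Upper bound = x̄ + t* · s/√n = 22.8 + 0.848 · 16.2/√62 = 24.54

We are 80% confident that μ ≤ 24.54.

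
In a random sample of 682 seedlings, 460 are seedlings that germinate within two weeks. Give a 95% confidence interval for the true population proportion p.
(0.639, 0.710)

Proportion CI:
p̂ = 460/682 = 0.67449
SE = √(p̂(1-p̂)/n) = √(0.67449 · 0.32551 / 682) = 0.01794

z* = 1.960
Margin = z* · SE = 1.960 · 0.01794 = 0.0352

CI: 0.67449 ± 0.0352 = (0.639, 0.710)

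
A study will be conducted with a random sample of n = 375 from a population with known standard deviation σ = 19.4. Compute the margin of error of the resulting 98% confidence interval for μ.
Margin of error = 2.33

Margin of error = z* · σ/√n
= 2.326 · 19.4/√375
= 2.326 · 19.4/19.3649
= 2.33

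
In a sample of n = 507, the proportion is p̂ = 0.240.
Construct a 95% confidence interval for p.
(0.203, 0.277)

Proportion CI:
SE = √(p̂(1-p̂)/n) = √(0.240 · 0.760 / 507) = 0.01897

z* = 1.960
Margin = z* · SE = 1.960 · 0.01897 = 0.0372

CI: 0.240 ± 0.0372 = (0.203, 0.277)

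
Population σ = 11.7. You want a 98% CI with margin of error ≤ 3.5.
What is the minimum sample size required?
n ≥ 61

For margin E ≤ 3.5:
n ≥ (z* · σ / E)²
n ≥ (2.326 · 11.7 / 3.5)²
n ≥ 60.46

Minimum n = 61 (rounding up)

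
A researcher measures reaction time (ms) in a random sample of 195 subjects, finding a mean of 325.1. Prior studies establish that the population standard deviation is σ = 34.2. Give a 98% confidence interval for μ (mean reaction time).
(319.40, 330.80)

z-interval (σ known):
z* = 2.326 for 98% confidence

Margin of error = z* · σ/√n = 2.326 · 34.2/√195 = 5.70

CI: (325.1 - 5.70, 325.1 + 5.70) = (319.40, 330.80)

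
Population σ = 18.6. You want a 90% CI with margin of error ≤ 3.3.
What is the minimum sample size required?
n ≥ 86

For margin E ≤ 3.3:
n ≥ (z* · σ / E)²
n ≥ (1.645 · 18.6 / 3.3)²
n ≥ 85.97

Minimum n = 86 (rounding up)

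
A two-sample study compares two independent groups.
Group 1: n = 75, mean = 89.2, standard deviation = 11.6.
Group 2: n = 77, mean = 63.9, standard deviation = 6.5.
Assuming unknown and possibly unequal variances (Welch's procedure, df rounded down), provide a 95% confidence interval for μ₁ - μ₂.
(22.27, 28.33)

Difference: x̄₁ - x̄₂ = 25.30
SE = √(s₁²/n₁ + s₂²/n₂) = √(11.6²/75 + 6.5²/77) = 1.5306
df = 115.65 → 115 (Welch–Satterthwaite, rounded down)
t* = 1.981

CI: 25.30 ± 1.981 · 1.5306 = 25.30 ± 3.03 = (22.27, 28.33)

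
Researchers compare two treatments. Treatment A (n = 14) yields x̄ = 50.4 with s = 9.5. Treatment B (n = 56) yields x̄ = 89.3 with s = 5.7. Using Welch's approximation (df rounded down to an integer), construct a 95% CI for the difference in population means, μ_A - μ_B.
(-44.55, -33.25)

Difference: x̄₁ - x̄₂ = -38.90
SE = √(s₁²/n₁ + s₂²/n₂) = √(9.5²/14 + 5.7²/56) = 2.6508
df = 15.42 → 15 (Welch–Satterthwaite, rounded down)
t* = 2.131

CI: -38.90 ± 2.131 · 2.6508 = -38.90 ± 5.65 = (-44.55, -33.25)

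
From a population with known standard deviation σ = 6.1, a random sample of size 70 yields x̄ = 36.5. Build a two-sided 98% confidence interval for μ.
(34.80, 38.20)

z-interval (σ known):
z* = 2.326 for 98% confidence

Margin of error = z* · σ/√n = 2.326 · 6.1/√70 = 1.70

CI: (36.5 - 1.70, 36.5 + 1.70) = (34.80, 38.20)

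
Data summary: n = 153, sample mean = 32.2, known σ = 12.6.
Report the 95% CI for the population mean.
(30.20, 34.20)

z-interval (σ known):
z* = 1.960 for 95% confidence

Margin of error = z* · σ/√n = 1.960 · 12.6/√153 = 2.00

CI: (32.2 - 2.00, 32.2 + 2.00) = (30.20, 34.20)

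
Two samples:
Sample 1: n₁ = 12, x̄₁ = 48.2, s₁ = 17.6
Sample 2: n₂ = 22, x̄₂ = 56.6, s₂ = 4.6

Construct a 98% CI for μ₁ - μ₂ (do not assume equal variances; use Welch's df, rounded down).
(-22.46, 5.66)

Difference: x̄₁ - x̄₂ = -8.40
SE = √(s₁²/n₁ + s₂²/n₂) = √(17.6²/12 + 4.6²/22) = 5.1745
df = 11.83 → 11 (Welch–Satterthwaite, rounded down)
t* = 2.718

CI: -8.40 ± 2.718 · 5.1745 = -8.40 ± 14.06 = (-22.46, 5.66)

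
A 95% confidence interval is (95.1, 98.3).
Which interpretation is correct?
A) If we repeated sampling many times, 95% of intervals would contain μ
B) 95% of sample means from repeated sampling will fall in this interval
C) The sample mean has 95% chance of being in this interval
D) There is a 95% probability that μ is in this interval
A

A) Correct — this is the frequentist long-run coverage interpretation.
B) Wrong — coverage applies to intervals containing μ, not to future x̄ values.
C) Wrong — x̄ is observed and sits in the interval by construction.
D) Wrong — μ is fixed; the randomness lives in the interval, not in μ.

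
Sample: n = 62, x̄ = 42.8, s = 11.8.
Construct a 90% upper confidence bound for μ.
μ ≤ 44.74

Upper bound (one-sided):
t* = 1.296 (one-sided for 90%)
Upper bound = x̄ + t* · s/√n = 42.8 + 1.296 · 11.8/√62 = 44.74

We are 90% confident that μ ≤ 44.74.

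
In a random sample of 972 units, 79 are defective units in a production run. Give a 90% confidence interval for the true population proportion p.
(0.067, 0.096)

Proportion CI:
p̂ = 79/972 = 0.08128
SE = √(p̂(1-p̂)/n) = √(0.08128 · 0.91872 / 972) = 0.00876

z* = 1.645
Margin = z* · SE = 1.645 · 0.00876 = 0.0144

CI: 0.08128 ± 0.0144 = (0.067, 0.096)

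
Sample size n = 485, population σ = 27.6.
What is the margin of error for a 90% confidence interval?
Margin of error = 2.06

Margin of error = z* · σ/√n
= 1.645 · 27.6/√485
= 1.645 · 27.6/22.0227
= 2.06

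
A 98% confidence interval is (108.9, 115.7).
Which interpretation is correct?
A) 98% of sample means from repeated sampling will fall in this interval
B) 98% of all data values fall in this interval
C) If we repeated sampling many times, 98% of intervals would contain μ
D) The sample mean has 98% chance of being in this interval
C

A) Wrong — coverage applies to intervals containing μ, not to future x̄ values.
B) Wrong — a CI is about the parameter μ, not individual data values.
C) Correct — this is the frequentist long-run coverage interpretation.
D) Wrong — x̄ is observed and sits in the interval by construction.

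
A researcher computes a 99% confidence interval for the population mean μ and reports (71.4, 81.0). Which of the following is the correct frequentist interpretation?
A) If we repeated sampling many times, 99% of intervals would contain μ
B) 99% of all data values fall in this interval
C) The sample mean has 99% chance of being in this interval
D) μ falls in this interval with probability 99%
A

A) Correct — this is the frequentist long-run coverage interpretation.
B) Wrong — a CI is about the parameter μ, not individual data values.
C) Wrong — x̄ is observed and sits in the interval by construction.
D) Wrong — μ is fixed; the randomness lives in the interval, not in μ.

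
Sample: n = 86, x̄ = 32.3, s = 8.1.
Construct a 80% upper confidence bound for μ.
μ ≤ 33.04

Upper bound (one-sided):
t* = 0.846 (one-sided for 80%)
Upper bound = x̄ + t* · s/√n = 32.3 + 0.846 · 8.1/√86 = 33.04

We are 80% confident that μ ≤ 33.04.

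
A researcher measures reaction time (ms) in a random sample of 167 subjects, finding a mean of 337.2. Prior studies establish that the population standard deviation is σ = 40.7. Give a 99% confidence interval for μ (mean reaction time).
(329.09, 345.31)

z-interval (σ known):
z* = 2.576 for 99% confidence

Margin of error = z* · σ/√n = 2.576 · 40.7/√167 = 8.11

CI: (337.2 - 8.11, 337.2 + 8.11) = (329.09, 345.31)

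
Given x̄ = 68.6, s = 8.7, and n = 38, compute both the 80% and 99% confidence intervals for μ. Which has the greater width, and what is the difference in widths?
99% CI is wider by 3.98

df = 37
80% CI: t* = 1.305, (66.76, 70.44), width = 2 · t* · s/√n = 3.68
99% CI: t* = 2.715, (64.77, 72.43), width = 2 · t* · s/√n = 7.66

The 99% CI is wider by 7.66 - 3.68 = 3.98.
Higher confidence requires a wider interval.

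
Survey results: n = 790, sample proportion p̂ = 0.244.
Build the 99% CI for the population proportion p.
(0.205, 0.283)

Proportion CI:
SE = √(p̂(1-p̂)/n) = √(0.244 · 0.756 / 790) = 0.01528

z* = 2.576
Margin = z* · SE = 2.576 · 0.01528 = 0.0394

CI: 0.244 ± 0.0394 = (0.205, 0.283)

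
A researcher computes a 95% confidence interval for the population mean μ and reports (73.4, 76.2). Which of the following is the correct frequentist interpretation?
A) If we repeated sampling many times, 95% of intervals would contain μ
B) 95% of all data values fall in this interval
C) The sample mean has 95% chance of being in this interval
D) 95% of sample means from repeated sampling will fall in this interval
A

A) Correct — this is the frequentist long-run coverage interpretation.
B) Wrong — a CI is about the parameter μ, not individual data values.
C) Wrong — x̄ is observed and sits in the interval by construction.
D) Wrong — coverage applies to intervals containing μ, not to future x̄ values.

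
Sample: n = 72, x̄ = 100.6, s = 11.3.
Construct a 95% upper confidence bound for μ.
μ ≤ 102.82

Upper bound (one-sided):
t* = 1.667 (one-sided for 95%)
Upper bound = x̄ + t* · s/√n = 100.6 + 1.667 · 11.3/√72 = 102.82

We are 95% confident that μ ≤ 102.82.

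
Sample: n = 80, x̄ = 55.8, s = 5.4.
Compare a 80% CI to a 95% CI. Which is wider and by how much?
95% CI is wider by 0.84

df = 79
80% CI: t* = 1.292, (55.02, 56.58), width = 2 · t* · s/√n = 1.56
95% CI: t* = 1.990, (54.60, 57.00), width = 2 · t* · s/√n = 2.40

The 95% CI is wider by 2.40 - 1.56 = 0.84.
Higher confidence requires a wider interval.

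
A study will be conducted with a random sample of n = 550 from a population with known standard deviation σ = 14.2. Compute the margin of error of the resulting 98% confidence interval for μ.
Margin of error = 1.41

Margin of error = z* · σ/√n
= 2.326 · 14.2/√550
= 2.326 · 14.2/23.4521
= 1.41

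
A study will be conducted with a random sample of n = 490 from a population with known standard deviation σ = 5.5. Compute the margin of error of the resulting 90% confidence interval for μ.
Margin of error = 0.41

Margin of error = z* · σ/√n
= 1.645 · 5.5/√490
= 1.645 · 5.5/22.1359
= 0.41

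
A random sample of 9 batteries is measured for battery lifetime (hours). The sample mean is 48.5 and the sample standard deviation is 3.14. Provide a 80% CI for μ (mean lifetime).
(47.04, 49.96)

t-interval (σ unknown):
df = n - 1 = 8
t* = 1.397 for 80% confidence

Margin of error = t* · s/√n = 1.397 · 3.14/√9 = 1.46

CI: (47.04, 49.96)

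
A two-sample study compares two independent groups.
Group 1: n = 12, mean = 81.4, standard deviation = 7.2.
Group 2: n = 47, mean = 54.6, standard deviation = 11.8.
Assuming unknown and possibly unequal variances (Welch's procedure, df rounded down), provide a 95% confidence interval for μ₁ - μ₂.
(21.27, 32.33)

Difference: x̄₁ - x̄₂ = 26.80
SE = √(s₁²/n₁ + s₂²/n₂) = √(7.2²/12 + 11.8²/47) = 2.6986
df = 28.10 → 28 (Welch–Satterthwaite, rounded down)
t* = 2.048

CI: 26.80 ± 2.048 · 2.6986 = 26.80 ± 5.53 = (21.27, 32.33)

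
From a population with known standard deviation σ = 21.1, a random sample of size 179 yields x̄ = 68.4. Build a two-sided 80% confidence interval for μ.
(66.38, 70.42)

z-interval (σ known):
z* = 1.282 for 80% confidence

Margin of error = z* · σ/√n = 1.282 · 21.1/√179 = 2.02

CI: (68.4 - 2.02, 68.4 + 2.02) = (66.38, 70.42)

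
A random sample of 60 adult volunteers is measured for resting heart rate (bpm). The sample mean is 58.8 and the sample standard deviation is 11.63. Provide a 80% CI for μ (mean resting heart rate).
(56.85, 60.75)

t-interval (σ unknown):
df = n - 1 = 59
t* = 1.296 for 80% confidence

Margin of error = t* · s/√n = 1.296 · 11.63/√60 = 1.95

CI: (56.85, 60.75)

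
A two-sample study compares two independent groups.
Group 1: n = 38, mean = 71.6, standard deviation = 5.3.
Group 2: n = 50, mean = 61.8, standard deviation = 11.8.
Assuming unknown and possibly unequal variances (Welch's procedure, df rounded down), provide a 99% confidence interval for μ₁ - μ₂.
(4.83, 14.77)

Difference: x̄₁ - x̄₂ = 9.80
SE = √(s₁²/n₁ + s₂²/n₂) = √(5.3²/38 + 11.8²/50) = 1.8772
df = 71.77 → 71 (Welch–Satterthwaite, rounded down)
t* = 2.647

CI: 9.80 ± 2.647 · 1.8772 = 9.80 ± 4.97 = (4.83, 14.77)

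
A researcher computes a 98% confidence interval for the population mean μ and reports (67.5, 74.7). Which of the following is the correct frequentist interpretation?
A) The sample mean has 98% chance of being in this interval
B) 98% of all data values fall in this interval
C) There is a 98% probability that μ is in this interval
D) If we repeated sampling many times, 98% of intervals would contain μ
D

A) Wrong — x̄ is observed and sits in the interval by construction.
B) Wrong — a CI is about the parameter μ, not individual data values.
C) Wrong — μ is fixed; the randomness lives in the interval, not in μ.
D) Correct — this is the frequentist long-run coverage interpretation.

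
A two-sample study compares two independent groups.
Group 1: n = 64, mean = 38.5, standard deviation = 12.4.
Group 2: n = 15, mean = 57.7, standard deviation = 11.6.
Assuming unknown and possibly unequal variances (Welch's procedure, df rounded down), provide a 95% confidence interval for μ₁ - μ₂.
(-26.19, -12.21)

Difference: x̄₁ - x̄₂ = -19.20
SE = √(s₁²/n₁ + s₂²/n₂) = √(12.4²/64 + 11.6²/15) = 3.3724
df = 22.15 → 22 (Welch–Satterthwaite, rounded down)
t* = 2.074

CI: -19.20 ± 2.074 · 3.3724 = -19.20 ± 6.99 = (-26.19, -12.21)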